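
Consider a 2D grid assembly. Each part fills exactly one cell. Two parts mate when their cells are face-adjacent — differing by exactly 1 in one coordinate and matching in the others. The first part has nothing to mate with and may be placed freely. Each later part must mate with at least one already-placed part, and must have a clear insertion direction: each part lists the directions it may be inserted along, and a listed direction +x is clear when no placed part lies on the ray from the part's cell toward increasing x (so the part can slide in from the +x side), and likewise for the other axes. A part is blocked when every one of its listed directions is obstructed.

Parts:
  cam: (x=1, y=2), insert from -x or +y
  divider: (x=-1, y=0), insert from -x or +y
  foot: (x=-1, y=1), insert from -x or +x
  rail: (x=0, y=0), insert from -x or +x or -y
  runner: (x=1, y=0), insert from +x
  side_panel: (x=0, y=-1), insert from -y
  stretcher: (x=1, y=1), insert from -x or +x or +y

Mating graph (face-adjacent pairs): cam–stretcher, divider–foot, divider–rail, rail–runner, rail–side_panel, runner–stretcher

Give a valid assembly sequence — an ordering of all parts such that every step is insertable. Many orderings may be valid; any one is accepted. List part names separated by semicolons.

rail; side_panel; divider; foot; runner; stretcher; cam

1. rail@(0, 0) [-x clear] — {rail}
2. side_panel@(0, -1) [-y clear] — {rail, side_panel}
3. divider@(-1, 0) [-x clear] — {divider, rail, side_panel}
4. foot@(-1, 1) [-x clear] — {divider, foot, rail, side_panel}
5. runner@(1, 0) [+x clear] — {divider, foot, rail, runner, side_panel}
6. stretcher@(1, 1) [+x clear] — {divider, foot, rail, runner, side_panel, stretcher}
7. cam@(1, 2) [-x clear] — {cam, divider, foot, rail, runner, side_panel, stretcher}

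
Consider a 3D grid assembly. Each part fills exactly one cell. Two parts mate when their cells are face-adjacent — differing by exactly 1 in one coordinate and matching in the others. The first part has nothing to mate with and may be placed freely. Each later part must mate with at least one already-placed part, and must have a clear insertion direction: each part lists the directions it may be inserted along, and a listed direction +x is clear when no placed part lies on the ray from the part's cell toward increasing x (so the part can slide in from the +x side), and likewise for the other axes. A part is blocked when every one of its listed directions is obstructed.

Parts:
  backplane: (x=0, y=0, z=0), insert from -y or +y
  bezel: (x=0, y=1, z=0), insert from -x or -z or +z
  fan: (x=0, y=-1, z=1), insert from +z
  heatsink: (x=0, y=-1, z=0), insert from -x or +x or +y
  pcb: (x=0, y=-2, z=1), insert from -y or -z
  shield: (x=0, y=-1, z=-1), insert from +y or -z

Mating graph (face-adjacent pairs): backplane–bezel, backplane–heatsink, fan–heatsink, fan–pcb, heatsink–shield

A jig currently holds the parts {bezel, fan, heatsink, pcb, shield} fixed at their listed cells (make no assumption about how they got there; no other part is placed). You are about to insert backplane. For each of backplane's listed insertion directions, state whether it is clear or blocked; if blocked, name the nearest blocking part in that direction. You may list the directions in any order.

+y: blocked by bezel; -y: blocked by heatsink

-y: nearest on ray is heatsink@(0, -1, 0) ⇒ blocked
+y: nearest on ray is bezel@(0, 1, 0) ⇒ blocked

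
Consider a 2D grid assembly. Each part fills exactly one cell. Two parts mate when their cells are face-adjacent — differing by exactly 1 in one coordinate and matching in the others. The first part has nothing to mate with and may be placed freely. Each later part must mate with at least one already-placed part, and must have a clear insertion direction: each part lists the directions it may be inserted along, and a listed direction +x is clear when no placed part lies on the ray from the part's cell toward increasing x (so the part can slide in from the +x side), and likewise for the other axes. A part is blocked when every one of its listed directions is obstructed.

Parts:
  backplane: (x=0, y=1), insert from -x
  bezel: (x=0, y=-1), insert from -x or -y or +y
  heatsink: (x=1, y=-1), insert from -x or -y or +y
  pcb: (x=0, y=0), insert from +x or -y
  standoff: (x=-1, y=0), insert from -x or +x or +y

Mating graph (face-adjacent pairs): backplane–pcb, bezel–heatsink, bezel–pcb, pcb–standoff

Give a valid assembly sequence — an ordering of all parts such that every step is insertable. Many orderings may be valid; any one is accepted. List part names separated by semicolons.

heatsink; bezel; pcb; standoff; backplane

1. heatsink@(1, -1) [-x clear] — {heatsink}
2. bezel@(0, -1) [-x clear] — {bezel, heatsink}
3. pcb@(0, 0) [+x clear] — {bezel, heatsink, pcb}
4. standoff@(-1, 0) [-x clear] — {bezel, heatsink, pcb, standoff}
5. backplane@(0, 1) [-x clear] — {backplane, bezel, heatsink, pcb, standoff}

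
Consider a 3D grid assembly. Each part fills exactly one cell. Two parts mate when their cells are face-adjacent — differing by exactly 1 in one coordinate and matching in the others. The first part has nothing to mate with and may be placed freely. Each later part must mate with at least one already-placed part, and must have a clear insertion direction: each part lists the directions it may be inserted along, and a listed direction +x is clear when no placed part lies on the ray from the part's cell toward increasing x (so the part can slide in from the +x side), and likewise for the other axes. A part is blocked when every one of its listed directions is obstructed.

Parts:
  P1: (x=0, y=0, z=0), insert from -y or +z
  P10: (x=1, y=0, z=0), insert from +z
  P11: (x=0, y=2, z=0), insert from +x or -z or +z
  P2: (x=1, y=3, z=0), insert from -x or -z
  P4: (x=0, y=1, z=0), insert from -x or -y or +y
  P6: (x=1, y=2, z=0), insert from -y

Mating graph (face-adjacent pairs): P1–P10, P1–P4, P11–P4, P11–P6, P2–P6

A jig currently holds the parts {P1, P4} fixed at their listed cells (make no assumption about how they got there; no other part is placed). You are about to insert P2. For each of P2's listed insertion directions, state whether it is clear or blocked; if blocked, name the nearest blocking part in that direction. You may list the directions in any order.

-x: ray from P2(1, 3, 0) has no placed part ⇒ clear
-z: ray from P2(1, 3, 0) has no placed part ⇒ clear

-x: clear; -z: clear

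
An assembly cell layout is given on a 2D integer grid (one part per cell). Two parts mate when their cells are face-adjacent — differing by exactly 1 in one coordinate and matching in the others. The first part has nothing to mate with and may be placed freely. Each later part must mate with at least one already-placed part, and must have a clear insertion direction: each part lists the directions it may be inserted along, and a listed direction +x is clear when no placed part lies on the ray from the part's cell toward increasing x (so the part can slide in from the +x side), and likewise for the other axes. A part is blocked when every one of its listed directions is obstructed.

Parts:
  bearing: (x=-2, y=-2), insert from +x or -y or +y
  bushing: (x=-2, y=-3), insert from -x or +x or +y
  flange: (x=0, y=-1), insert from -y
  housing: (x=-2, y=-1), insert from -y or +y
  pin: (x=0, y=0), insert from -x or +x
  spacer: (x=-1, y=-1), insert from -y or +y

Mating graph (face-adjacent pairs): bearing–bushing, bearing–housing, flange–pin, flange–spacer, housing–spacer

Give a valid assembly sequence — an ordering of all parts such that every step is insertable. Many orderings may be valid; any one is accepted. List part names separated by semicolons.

1. bushing@(-2, -3) [-x clear] — {bushing}
2. bearing@(-2, -2) [+x clear] — {bearing, bushing}
3. housing@(-2, -1) [+y clear] — {bearing, bushing, housing}
4. spacer@(-1, -1) [-y clear] — {bearing, bushing, housing, spacer}
5. flange@(0, -1) [-y clear] — {bearing, bushing, flange, housing, spacer}
6. pin@(0, 0) [-x clear] — {bearing, bushing, flange, housing, pin, spacer}

bushing; bearing; housing; spacer; flange; pin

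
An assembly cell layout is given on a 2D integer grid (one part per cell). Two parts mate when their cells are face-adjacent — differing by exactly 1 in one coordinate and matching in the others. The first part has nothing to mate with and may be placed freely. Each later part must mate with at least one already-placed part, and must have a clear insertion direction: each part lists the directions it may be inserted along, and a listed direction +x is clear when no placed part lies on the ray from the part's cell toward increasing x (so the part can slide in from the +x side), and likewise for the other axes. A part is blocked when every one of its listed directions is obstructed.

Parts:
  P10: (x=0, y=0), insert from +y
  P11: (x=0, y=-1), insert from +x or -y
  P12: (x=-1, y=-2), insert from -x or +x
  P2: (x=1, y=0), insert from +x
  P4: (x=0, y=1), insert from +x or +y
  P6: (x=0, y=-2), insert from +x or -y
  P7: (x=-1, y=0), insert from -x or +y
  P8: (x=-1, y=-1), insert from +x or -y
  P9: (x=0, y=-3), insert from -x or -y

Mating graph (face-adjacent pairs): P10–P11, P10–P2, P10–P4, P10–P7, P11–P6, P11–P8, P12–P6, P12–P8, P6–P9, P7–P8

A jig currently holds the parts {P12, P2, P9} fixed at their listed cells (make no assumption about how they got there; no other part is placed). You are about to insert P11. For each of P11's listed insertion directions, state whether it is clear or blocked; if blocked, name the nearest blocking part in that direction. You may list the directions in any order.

+x: clear; -y: blocked by P9

+x: ray from P11(0, -1) has no placed part ⇒ clear
-y: nearest on ray is P9@(0, -3) ⇒ blocked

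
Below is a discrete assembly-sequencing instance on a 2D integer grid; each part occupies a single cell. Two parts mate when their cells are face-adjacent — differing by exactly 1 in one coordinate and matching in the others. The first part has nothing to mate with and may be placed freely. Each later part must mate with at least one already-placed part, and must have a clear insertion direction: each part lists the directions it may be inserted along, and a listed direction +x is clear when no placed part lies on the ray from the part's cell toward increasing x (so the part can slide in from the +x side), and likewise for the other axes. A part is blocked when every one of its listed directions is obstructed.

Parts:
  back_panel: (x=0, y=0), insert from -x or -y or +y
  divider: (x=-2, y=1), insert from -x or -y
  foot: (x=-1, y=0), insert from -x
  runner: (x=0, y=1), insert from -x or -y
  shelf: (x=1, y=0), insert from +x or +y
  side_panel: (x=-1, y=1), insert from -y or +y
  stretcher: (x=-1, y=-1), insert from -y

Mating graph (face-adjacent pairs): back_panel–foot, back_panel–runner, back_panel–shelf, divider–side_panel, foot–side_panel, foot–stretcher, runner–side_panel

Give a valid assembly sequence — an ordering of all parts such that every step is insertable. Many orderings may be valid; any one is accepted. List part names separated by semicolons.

1. runner@(0, 1) [-x clear] — {runner}
2. side_panel@(-1, 1) [-y clear] — {runner, side_panel}
3. divider@(-2, 1) [-x clear] — {divider, runner, side_panel}
4. foot@(-1, 0) [-x clear] — {divider, foot, runner, side_panel}
5. stretcher@(-1, -1) [-y clear] — {divider, foot, runner, side_panel, stretcher}
6. back_panel@(0, 0) [-y clear] — {back_panel, divider, foot, runner, side_panel, stretcher}
7. shelf@(1, 0) [+x clear] — {back_panel, divider, foot, runner, shelf, side_panel, stretcher}

runner; side_panel; divider; foot; stretcher; back_panel; shelf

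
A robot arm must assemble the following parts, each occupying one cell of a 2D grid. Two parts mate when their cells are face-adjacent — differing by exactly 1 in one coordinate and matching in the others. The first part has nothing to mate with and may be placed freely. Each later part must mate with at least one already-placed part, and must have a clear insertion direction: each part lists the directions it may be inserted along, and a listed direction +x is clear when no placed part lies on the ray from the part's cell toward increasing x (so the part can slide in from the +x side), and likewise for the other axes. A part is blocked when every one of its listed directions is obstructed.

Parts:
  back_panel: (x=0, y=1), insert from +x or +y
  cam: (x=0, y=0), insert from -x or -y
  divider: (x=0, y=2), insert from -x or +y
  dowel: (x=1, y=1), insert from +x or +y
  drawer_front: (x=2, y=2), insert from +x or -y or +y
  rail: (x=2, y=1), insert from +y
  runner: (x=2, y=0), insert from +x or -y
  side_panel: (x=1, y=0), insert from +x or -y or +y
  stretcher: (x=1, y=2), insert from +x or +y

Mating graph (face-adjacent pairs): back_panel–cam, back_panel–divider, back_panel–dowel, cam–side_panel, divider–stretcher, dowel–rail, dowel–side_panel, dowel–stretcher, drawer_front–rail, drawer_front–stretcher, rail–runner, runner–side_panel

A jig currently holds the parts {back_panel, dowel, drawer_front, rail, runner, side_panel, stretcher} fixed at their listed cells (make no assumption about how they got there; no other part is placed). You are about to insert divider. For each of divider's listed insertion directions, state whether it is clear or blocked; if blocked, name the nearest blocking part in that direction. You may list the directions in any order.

-x: ray from divider(0, 2) has no placed part ⇒ clear
+y: ray from divider(0, 2) has no placed part ⇒ clear

+y: clear; -x: clear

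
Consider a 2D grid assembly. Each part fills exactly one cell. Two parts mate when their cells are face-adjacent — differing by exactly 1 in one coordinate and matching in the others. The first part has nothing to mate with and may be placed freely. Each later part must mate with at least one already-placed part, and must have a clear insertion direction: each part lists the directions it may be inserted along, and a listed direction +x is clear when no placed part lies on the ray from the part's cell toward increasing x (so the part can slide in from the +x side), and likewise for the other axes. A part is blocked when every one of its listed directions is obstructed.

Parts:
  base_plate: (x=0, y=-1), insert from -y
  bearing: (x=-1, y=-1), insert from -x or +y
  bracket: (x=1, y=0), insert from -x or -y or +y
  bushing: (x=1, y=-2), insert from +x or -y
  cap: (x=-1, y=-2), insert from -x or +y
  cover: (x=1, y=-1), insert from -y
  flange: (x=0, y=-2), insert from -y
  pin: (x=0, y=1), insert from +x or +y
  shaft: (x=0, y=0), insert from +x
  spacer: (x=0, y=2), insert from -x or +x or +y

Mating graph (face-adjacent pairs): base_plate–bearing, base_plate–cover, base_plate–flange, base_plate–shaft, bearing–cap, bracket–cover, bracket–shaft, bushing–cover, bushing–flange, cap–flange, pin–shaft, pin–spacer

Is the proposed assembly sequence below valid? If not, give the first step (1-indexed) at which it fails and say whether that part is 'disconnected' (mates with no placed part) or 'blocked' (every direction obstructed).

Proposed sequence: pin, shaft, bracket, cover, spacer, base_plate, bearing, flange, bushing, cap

1. pin@(0, 1) [+x clear] — {pin}
2. shaft@(0, 0) [+x clear] — {pin, shaft}
3. bracket@(1, 0) [-y clear] — {bracket, pin, shaft}
4. cover@(1, -1) [-y clear] — {bracket, cover, pin, shaft}
5. spacer@(0, 2) [-x clear] — {bracket, cover, pin, shaft, spacer}
6. base_plate@(0, -1) [-y clear] — {base_plate, bracket, cover, pin, shaft, spacer}
7. bearing@(-1, -1) [-x clear] — {base_plate, bearing, bracket, cover, pin, shaft, spacer}
8. flange@(0, -2) [-y clear] — {base_plate, bearing, bracket, cover, flange, pin, shaft, spacer}
9. bushing@(1, -2) [+x clear] — {base_plate, bearing, bracket, bushing, cover, flange, pin, shaft, spacer}
10. cap@(-1, -2) [-x clear] — {base_plate, bearing, bracket, bushing, cap, cover, flange, pin, shaft, spacer}

Valid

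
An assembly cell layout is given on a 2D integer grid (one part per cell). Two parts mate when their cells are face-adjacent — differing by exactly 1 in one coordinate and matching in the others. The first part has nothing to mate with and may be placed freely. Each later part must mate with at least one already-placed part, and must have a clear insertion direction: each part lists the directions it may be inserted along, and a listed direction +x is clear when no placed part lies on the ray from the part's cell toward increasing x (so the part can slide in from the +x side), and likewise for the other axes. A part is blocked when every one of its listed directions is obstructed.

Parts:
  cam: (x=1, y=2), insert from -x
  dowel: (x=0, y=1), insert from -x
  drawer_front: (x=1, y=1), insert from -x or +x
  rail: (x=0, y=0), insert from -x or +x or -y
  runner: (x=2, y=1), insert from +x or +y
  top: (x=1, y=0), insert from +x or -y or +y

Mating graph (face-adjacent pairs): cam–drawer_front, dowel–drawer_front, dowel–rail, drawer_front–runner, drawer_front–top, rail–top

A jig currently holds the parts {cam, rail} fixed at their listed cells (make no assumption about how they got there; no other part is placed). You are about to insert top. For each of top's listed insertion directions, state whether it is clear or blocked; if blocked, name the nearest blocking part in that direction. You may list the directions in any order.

+x: ray from top(1, 0) has no placed part ⇒ clear
-y: ray from top(1, 0) has no placed part ⇒ clear
+y: nearest on ray is cam@(1, 2) ⇒ blocked

+x: clear; +y: blocked by cam; -y: clear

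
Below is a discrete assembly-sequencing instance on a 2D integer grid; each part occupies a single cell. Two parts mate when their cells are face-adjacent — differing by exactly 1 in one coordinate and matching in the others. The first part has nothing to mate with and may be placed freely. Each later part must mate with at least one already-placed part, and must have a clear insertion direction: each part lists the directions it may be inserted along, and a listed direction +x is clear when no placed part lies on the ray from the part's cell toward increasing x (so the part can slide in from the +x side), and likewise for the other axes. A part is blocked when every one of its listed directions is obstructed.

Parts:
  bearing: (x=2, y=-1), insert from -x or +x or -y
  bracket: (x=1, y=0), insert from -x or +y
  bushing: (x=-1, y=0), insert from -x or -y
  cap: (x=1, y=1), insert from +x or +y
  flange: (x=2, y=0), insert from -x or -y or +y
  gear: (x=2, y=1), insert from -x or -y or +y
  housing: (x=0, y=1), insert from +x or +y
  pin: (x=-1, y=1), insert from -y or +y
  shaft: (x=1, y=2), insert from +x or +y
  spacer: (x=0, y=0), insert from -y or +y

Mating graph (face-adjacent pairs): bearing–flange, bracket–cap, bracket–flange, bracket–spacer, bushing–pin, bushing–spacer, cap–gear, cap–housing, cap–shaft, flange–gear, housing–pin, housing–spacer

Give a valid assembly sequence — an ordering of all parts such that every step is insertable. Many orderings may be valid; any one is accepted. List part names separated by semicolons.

1. bushing@(-1, 0) [-x clear] — {bushing}
2. spacer@(0, 0) [-y clear] — {bushing, spacer}
3. bracket@(1, 0) [+y clear] — {bracket, bushing, spacer}
4. flange@(2, 0) [-y clear] — {bracket, bushing, flange, spacer}
5. bearing@(2, -1) [-x clear] — {bearing, bracket, bushing, flange, spacer}
6. cap@(1, 1) [+x clear] — {bearing, bracket, bushing, cap, flange, spacer}
7. shaft@(1, 2) [+x clear] — {bearing, bracket, bushing, cap, flange, shaft, spacer}
8. housing@(0, 1) [+y clear] — {bearing, bracket, bushing, cap, flange, housing, shaft, spacer}
9. pin@(-1, 1) [+y clear] — {bearing, bracket, bushing, cap, flange, housing, pin, shaft, spacer}
10. gear@(2, 1) [+y clear] — {bearing, bracket, bushing, cap, flange, gear, housing, pin, shaft, spacer}

bushing; spacer; bracket; flange; bearing; cap; shaft; housing; pin; gear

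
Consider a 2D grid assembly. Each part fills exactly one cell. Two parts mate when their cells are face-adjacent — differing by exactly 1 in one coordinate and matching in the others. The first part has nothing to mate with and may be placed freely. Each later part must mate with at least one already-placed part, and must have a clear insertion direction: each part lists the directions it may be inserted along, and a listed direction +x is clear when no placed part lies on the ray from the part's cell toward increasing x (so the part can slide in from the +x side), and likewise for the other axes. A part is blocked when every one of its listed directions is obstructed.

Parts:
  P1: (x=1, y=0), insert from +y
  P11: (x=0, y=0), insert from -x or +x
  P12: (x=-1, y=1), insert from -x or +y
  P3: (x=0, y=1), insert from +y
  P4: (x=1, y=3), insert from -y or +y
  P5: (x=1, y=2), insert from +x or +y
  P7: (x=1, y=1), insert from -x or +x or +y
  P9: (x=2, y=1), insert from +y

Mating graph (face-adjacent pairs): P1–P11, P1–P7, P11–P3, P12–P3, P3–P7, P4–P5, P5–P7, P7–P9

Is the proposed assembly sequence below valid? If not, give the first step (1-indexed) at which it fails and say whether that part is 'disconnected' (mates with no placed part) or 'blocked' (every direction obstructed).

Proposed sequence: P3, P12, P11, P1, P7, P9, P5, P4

Valid

1. P3@(0, 1) [+y clear] — {P3}
2. P12@(-1, 1) [-x clear] — {P12, P3}
3. P11@(0, 0) [-x clear] — {P11, P12, P3}
4. P1@(1, 0) [+y clear] — {P1, P11, P12, P3}
5. P7@(1, 1) [+x clear] — {P1, P11, P12, P3, P7}
6. P9@(2, 1) [+y clear] — {P1, P11, P12, P3, P7, P9}
7. P5@(1, 2) [+x clear] — {P1, P11, P12, P3, P5, P7, P9}
8. P4@(1, 3) [+y clear] — {P1, P11, P12, P3, P4, P5, P7, P9}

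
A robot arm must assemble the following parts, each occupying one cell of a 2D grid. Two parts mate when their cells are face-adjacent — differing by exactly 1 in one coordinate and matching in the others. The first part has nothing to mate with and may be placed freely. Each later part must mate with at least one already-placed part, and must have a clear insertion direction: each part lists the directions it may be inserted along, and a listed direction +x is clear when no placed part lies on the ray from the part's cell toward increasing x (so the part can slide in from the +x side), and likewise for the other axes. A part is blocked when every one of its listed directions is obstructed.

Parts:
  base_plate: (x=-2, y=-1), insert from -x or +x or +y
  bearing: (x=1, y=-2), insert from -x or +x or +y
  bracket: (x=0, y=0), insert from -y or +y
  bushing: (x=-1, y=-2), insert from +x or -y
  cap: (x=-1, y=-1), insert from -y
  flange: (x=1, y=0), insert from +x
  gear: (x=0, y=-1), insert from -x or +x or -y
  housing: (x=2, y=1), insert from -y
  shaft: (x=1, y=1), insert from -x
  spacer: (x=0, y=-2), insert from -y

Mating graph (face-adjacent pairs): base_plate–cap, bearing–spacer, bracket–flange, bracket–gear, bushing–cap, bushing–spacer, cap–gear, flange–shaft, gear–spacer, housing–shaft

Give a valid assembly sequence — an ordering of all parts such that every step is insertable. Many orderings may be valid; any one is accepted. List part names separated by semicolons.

1. gear@(0, -1) [-x clear] — {gear}
2. spacer@(0, -2) [-y clear] — {gear, spacer}
3. cap@(-1, -1) [-y clear] — {cap, gear, spacer}
4. bushing@(-1, -2) [-y clear] — {bushing, cap, gear, spacer}
5. base_plate@(-2, -1) [-x clear] — {base_plate, bushing, cap, gear, spacer}
6. bearing@(1, -2) [+x clear] — {base_plate, bearing, bushing, cap, gear, spacer}
7. bracket@(0, 0) [+y clear] — {base_plate, bearing, bracket, bushing, cap, gear, spacer}
8. flange@(1, 0) [+x clear] — {base_plate, bearing, bracket, bushing, cap, flange, gear, spacer}
9. shaft@(1, 1) [-x clear] — {base_plate, bearing, bracket, bushing, cap, flange, gear, shaft, spacer}
10. housing@(2, 1) [-y clear] — {base_plate, bearing, bracket, bushing, cap, flange, gear, housing, shaft, spacer}

gear; spacer; cap; bushing; base_plate; bearing; bracket; flange; shaft; housing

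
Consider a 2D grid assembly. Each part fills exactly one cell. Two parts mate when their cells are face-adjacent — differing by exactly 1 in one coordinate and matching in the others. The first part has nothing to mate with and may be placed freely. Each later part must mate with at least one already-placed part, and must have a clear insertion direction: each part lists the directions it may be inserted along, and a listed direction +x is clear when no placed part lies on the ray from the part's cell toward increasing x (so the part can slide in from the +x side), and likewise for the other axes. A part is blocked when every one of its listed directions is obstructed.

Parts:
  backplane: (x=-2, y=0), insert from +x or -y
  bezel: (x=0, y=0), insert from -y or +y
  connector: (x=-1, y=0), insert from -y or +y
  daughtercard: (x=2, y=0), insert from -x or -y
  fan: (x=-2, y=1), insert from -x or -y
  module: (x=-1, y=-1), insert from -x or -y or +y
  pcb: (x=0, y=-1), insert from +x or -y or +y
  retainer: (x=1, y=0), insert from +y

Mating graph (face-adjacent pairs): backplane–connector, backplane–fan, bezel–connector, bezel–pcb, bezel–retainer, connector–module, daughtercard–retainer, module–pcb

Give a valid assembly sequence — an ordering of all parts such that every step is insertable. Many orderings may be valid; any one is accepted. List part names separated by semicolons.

1. backplane@(-2, 0) [+x clear] — {backplane}
2. fan@(-2, 1) [-x clear] — {backplane, fan}
3. connector@(-1, 0) [-y clear] — {backplane, connector, fan}
4. bezel@(0, 0) [-y clear] — {backplane, bezel, connector, fan}
5. module@(-1, -1) [-x clear] — {backplane, bezel, connector, fan, module}
6. retainer@(1, 0) [+y clear] — {backplane, bezel, connector, fan, module, retainer}
7. daughtercard@(2, 0) [-y clear] — {backplane, bezel, connector, daughtercard, fan, module, retainer}
8. pcb@(0, -1) [+x clear] — {backplane, bezel, connector, daughtercard, fan, module, pcb, retainer}

backplane; fan; connector; bezel; module; retainer; daughtercard; pcb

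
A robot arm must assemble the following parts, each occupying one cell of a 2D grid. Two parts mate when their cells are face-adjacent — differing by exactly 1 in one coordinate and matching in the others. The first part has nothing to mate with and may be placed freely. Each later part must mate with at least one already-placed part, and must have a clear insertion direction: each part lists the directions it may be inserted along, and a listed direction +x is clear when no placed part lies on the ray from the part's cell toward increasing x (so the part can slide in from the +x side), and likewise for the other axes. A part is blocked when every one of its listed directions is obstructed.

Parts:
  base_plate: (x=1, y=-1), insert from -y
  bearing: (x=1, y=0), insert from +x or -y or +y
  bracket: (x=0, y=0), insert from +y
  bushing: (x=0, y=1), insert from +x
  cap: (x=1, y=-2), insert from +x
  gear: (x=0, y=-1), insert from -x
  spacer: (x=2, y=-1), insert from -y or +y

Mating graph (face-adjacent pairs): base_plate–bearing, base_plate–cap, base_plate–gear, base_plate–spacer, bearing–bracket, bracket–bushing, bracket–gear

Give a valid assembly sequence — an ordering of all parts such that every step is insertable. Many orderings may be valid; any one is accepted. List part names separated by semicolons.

bearing; base_plate; spacer; gear; cap; bracket; bushing

1. bearing@(1, 0) [+x clear] — {bearing}
2. base_plate@(1, -1) [-y clear] — {base_plate, bearing}
3. spacer@(2, -1) [-y clear] — {base_plate, bearing, spacer}
4. gear@(0, -1) [-x clear] — {base_plate, bearing, gear, spacer}
5. cap@(1, -2) [+x clear] — {base_plate, bearing, cap, gear, spacer}
6. bracket@(0, 0) [+y clear] — {base_plate, bearing, bracket, cap, gear, spacer}
7. bushing@(0, 1) [+x clear] — {base_plate, bearing, bracket, bushing, cap, gear, spacer}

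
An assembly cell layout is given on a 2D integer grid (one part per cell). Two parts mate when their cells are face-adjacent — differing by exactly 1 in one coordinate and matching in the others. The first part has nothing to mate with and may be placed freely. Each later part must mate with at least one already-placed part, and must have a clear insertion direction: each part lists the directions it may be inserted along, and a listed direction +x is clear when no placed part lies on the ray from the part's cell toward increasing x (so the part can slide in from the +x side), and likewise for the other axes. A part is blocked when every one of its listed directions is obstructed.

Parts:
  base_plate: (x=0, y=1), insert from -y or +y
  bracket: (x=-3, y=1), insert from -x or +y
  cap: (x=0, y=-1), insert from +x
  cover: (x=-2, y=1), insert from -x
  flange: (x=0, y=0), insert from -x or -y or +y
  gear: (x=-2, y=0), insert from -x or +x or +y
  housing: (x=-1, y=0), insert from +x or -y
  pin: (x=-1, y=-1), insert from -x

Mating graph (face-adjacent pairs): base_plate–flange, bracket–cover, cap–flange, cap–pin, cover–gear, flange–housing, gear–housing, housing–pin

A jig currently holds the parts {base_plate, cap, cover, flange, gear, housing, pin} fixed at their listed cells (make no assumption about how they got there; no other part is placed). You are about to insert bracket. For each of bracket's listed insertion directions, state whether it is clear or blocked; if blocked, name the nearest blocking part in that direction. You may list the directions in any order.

+y: clear; -x: clear

-x: ray from bracket(-3, 1) has no placed part ⇒ clear
+y: ray from bracket(-3, 1) has no placed part ⇒ clear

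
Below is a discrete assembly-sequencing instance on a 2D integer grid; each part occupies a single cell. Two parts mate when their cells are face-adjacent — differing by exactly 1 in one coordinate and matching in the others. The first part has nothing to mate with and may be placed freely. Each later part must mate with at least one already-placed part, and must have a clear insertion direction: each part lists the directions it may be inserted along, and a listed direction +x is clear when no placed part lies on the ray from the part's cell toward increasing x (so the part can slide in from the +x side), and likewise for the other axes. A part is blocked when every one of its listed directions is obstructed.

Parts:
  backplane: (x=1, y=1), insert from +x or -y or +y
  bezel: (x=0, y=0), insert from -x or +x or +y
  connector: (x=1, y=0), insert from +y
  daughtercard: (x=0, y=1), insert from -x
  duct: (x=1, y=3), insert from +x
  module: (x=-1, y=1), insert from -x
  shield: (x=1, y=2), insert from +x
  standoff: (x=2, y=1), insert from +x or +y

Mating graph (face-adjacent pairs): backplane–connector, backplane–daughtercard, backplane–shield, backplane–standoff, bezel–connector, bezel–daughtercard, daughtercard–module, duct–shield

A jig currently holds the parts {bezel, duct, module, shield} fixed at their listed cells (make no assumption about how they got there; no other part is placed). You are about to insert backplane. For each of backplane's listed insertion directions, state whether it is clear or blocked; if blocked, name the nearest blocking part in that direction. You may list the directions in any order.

+x: clear; +y: blocked by shield; -y: clear

+x: ray from backplane(1, 1) has no placed part ⇒ clear
-y: ray from backplane(1, 1) has no placed part ⇒ clear
+y: nearest on ray is shield@(1, 2) ⇒ blocked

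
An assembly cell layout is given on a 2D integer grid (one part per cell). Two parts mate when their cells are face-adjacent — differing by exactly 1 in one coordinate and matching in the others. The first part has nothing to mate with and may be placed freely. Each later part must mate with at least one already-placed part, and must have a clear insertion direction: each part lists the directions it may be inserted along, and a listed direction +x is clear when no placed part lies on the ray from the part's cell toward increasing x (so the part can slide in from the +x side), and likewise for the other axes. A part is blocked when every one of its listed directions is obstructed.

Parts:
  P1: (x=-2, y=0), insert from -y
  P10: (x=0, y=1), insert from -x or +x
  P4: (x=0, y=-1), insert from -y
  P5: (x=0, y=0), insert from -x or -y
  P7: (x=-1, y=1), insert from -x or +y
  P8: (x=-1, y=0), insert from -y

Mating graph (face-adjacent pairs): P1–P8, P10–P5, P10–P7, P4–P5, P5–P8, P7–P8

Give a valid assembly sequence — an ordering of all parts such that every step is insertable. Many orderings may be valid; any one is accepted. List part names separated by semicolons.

1. P8@(-1, 0) [-y clear] — {P8}
2. P1@(-2, 0) [-y clear] — {P1, P8}
3. P5@(0, 0) [-y clear] — {P1, P5, P8}
4. P10@(0, 1) [-x clear] — {P1, P10, P5, P8}
5. P7@(-1, 1) [-x clear] — {P1, P10, P5, P7, P8}
6. P4@(0, -1) [-y clear] — {P1, P10, P4, P5, P7, P8}

P8; P1; P5; P10; P7; P4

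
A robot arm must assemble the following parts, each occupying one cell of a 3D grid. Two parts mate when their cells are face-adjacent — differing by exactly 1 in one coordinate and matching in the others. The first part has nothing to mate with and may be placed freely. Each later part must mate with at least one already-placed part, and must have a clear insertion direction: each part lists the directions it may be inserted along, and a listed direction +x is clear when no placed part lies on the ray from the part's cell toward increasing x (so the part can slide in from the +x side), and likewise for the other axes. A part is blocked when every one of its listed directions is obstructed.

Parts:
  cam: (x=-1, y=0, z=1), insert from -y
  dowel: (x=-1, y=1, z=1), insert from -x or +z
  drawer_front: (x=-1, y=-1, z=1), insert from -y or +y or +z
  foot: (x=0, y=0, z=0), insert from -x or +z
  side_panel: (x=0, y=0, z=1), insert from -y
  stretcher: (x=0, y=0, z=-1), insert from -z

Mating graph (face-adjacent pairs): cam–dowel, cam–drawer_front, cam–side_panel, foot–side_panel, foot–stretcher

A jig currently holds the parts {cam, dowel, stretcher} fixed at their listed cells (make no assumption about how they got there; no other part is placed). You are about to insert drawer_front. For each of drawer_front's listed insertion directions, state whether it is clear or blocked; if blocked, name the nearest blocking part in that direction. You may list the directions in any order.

-y: ray from drawer_front(-1, -1, 1) has no placed part ⇒ clear
+y: nearest on ray is cam@(-1, 0, 1) ⇒ blocked
+z: ray from drawer_front(-1, -1, 1) has no placed part ⇒ clear

+y: blocked by cam; +z: clear; -y: clear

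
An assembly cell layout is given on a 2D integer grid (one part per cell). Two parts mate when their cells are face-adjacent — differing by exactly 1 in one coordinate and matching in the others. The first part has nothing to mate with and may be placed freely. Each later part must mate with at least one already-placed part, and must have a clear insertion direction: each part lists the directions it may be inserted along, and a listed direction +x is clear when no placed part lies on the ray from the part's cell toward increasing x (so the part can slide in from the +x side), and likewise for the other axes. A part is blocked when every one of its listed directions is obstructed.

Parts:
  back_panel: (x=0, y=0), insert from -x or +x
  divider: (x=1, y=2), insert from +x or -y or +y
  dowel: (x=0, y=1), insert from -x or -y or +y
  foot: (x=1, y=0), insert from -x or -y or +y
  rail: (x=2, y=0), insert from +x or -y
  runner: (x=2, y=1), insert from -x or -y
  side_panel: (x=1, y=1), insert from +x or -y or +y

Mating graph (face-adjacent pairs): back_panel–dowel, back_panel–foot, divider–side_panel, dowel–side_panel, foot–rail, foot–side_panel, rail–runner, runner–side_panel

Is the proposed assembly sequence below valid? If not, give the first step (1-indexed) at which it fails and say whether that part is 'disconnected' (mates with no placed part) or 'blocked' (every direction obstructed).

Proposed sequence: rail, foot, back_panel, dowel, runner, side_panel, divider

Invalid at step 5 (blocked)

1. rail@(2, 0) [+x clear] — {rail}
2. foot@(1, 0) [-x clear] — {foot, rail}
3. back_panel@(0, 0) [-x clear] — {back_panel, foot, rail}
4. dowel@(0, 1) [-x clear] — {back_panel, dowel, foot, rail}
5. runner@(2, 1) — -x/-y all obstructed ⇒ blocked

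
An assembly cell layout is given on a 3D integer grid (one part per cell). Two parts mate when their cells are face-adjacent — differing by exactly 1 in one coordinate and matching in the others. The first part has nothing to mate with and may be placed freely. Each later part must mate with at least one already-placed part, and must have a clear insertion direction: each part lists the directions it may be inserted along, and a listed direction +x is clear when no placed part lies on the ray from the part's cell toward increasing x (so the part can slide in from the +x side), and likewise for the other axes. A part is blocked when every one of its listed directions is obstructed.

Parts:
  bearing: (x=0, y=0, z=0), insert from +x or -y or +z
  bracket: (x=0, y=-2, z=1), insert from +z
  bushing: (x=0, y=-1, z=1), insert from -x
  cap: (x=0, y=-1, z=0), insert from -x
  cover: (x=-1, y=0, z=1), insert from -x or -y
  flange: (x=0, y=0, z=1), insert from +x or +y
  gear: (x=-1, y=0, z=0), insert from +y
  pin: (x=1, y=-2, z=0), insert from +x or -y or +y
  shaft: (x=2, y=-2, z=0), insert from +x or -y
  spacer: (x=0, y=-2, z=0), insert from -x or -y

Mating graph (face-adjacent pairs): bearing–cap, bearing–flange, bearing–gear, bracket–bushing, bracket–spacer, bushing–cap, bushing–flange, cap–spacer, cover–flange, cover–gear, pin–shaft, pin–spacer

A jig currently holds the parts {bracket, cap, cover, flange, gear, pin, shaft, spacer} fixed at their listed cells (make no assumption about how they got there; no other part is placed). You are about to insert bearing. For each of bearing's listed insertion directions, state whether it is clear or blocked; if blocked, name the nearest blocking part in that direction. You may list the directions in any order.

+x: ray from bearing(0, 0, 0) has no placed part ⇒ clear
-y: nearest on ray is cap@(0, -1, 0) ⇒ blocked
+z: nearest on ray is flange@(0, 0, 1) ⇒ blocked

+x: clear; +z: blocked by flange; -y: blocked by cap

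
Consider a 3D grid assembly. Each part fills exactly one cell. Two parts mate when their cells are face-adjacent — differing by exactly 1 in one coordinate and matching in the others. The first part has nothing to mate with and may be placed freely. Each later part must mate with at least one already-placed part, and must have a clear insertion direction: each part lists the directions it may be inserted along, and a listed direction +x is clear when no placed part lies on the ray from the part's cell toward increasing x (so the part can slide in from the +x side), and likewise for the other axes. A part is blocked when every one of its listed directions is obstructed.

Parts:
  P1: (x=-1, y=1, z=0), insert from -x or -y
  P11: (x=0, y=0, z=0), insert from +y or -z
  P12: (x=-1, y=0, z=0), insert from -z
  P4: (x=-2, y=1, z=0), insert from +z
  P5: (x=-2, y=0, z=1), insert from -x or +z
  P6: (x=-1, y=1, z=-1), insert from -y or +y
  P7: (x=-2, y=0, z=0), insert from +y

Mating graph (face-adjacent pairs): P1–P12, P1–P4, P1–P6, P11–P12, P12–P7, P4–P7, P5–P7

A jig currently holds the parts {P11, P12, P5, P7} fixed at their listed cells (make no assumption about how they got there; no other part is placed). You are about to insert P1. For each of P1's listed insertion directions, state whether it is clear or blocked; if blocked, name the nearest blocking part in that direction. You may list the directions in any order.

-x: clear; -y: blocked by P12

-x: ray from P1(-1, 1, 0) has no placed part ⇒ clear
-y: nearest on ray is P12@(-1, 0, 0) ⇒ blocked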